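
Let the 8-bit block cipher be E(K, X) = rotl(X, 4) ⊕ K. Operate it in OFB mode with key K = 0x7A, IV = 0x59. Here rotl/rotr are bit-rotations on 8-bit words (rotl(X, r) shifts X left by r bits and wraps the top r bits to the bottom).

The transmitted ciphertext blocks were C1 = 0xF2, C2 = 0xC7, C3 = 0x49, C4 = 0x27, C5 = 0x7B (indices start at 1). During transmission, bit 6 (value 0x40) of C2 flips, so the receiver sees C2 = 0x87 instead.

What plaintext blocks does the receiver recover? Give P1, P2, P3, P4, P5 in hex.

OFB decryption: S_i = E(K, S_{i−1}) with S_{0} = IV; P_i = C_i ⊕ S_i.
Only C2 changed, to 0x87. In OFB, a change in C_i flips the same bit in P_i only; the keystream is unaffected. Decrypting the received ciphertext:
P1: S = E(K, 0x59) = 0xEF; 0xF2 ⊕ 0xEF = 0x1D.
P2: S = E(K, 0xEF) = 0x84; 0x87 ⊕ 0x84 = 0x03.
P3: S = E(K, 0x84) = 0x32; 0x49 ⊕ 0x32 = 0x7B.
P4: S = E(K, 0x32) = 0x59; 0x27 ⊕ 0x59 = 0x7E.
P5: S = E(K, 0x59) = 0xEF; 0x7B ⊕ 0xEF = 0x94.
Blocks that differ from the original plaintext: P2.

P1 = 0x1D, P2 = 0x03, P3 = 0x7B, P4 = 0x7E, P5 = 0x94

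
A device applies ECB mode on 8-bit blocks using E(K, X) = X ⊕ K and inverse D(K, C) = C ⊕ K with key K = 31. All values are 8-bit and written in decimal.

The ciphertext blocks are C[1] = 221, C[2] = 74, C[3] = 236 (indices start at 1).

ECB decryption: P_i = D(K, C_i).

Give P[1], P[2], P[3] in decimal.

P[1]: D(K, 221) = 194.
P[2]: D(K, 74) = 85.
P[3]: D(K, 236) = 243.

P[1] = 194, P[2] = 85, P[3] = 243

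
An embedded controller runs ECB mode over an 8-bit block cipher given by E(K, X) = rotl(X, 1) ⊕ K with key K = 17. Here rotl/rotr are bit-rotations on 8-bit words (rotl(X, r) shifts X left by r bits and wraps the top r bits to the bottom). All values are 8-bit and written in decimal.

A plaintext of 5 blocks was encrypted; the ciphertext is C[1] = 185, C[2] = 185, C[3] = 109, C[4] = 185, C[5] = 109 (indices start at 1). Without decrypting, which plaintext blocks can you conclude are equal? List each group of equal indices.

ECB encrypts each block independently with the same key, so equal ciphertext blocks imply equal plaintext blocks.
C[1] = C[2] = C[4] = 185, so P[1] = P[2] = P[4].
C[3] = C[5] = 109, so P[3] = P[5].

P[1] = P[2] = P[4]; P[3] = P[5]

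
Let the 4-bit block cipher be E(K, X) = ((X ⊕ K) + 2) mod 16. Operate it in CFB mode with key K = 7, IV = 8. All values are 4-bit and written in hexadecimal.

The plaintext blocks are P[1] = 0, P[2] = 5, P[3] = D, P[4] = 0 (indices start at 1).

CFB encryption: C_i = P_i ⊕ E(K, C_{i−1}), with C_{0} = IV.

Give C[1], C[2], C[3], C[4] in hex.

C[1] = 1, C[2] = D, C[3] = 1, C[4] = 8

C[1]: E(K, 8) = 1; 0 ⊕ 1 = 1.
C[2]: E(K, 1) = 8; 5 ⊕ 8 = D.
C[3]: E(K, D) = C; D ⊕ C = 1.
C[4]: E(K, 1) = 8; 0 ⊕ 8 = 8.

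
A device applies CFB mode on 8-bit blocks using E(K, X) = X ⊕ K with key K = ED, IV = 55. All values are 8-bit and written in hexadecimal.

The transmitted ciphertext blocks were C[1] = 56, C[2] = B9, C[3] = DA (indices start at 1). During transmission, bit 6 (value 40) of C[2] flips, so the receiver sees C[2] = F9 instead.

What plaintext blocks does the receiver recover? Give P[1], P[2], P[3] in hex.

P[1] = EE, P[2] = 42, P[3] = CE

CFB decryption: P_i = C_i ⊕ E(K, C_{i−1}), with C_{0} = IV.
Only C[2] changed, to F9. In CFB, a change in C_i flips the same bit in P_i and garbles P_{i+1}. Decrypting the received ciphertext:
P[1]: E(K, 55) = B8; 56 ⊕ B8 = EE.
P[2]: E(K, 56) = BB; F9 ⊕ BB = 42.
P[3]: E(K, F9) = 14; DA ⊕ 14 = CE.
Blocks that differ from the original plaintext: P[2], P[3].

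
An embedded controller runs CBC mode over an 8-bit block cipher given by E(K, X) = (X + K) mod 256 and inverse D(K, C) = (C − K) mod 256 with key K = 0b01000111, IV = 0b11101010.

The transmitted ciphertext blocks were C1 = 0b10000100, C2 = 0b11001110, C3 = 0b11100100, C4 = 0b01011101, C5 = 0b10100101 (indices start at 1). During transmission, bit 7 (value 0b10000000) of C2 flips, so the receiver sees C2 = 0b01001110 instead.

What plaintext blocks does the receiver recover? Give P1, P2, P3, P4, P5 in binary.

CBC decryption: P_i = D(K, C_i) ⊕ C_{i−1}, with C_{0} = IV.
Only C2 changed, to 0b01001110. In CBC, a change in C_i garbles P_i and flips the same bit in P_{i+1}. Decrypting the received ciphertext:
P1: D(K, 0b10000100) = 0b00111101; 0b00111101 ⊕ 0b11101010 = 0b11010111.
P2: D(K, 0b01001110) = 0b00000111; 0b00000111 ⊕ 0b10000100 = 0b10000011.
P3: D(K, 0b11100100) = 0b10011101; 0b10011101 ⊕ 0b01001110 = 0b11010011.
P4: D(K, 0b01011101) = 0b00010110; 0b00010110 ⊕ 0b11100100 = 0b11110010.
P5: D(K, 0b10100101) = 0b01011110; 0b01011110 ⊕ 0b01011101 = 0b00000011.
Blocks that differ from the original plaintext: P2, P3.

P1 = 0b11010111, P2 = 0b10000011, P3 = 0b11010011, P4 = 0b11110010, P5 = 0b00000011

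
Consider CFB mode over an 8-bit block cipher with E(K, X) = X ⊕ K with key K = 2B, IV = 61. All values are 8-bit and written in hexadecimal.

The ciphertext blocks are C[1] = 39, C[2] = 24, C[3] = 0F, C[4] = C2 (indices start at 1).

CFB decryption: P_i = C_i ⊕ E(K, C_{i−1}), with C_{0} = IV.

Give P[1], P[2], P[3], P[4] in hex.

P[1] = 73, P[2] = 36, P[3] = 00, P[4] = E6

P[1]: E(K, 61) = 4A; 39 ⊕ 4A = 73.
P[2]: E(K, 39) = 12; 24 ⊕ 12 = 36.
P[3]: E(K, 24) = 0F; 0F ⊕ 0F = 00.
P[4]: E(K, 0F) = 24; C2 ⊕ 24 = E6.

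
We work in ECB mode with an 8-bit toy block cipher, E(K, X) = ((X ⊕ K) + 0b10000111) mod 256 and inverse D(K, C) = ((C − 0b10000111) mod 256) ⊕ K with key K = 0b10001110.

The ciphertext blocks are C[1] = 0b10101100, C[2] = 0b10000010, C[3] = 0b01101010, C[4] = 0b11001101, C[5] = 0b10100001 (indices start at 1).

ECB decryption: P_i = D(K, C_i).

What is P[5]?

P[5] = 0b10010100

P[5]: D(K, 0b10100001) = 0b10010100.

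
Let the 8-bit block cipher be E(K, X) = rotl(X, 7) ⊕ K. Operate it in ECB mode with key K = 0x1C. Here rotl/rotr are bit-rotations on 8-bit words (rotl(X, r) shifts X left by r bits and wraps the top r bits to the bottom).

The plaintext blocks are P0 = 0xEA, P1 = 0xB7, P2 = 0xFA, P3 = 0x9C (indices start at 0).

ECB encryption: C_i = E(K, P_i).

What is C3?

C3 = 0x52

C3: E(K, 0x9C) = 0x52.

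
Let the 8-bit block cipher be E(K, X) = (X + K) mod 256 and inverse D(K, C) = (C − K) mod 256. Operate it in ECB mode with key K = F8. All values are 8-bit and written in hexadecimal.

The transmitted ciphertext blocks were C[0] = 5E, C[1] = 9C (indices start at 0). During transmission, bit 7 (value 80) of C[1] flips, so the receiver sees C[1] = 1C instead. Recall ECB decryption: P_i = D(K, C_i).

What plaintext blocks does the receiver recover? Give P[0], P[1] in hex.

P[0] = 66, P[1] = 24

Only C[1] changed, to 1C. In ECB, a change in C_i affects only P_i. Decrypting the received ciphertext:
P[0]: D(K, 5E) = 66.
P[1]: D(K, 1C) = 24.
Blocks that differ from the original plaintext: P[1].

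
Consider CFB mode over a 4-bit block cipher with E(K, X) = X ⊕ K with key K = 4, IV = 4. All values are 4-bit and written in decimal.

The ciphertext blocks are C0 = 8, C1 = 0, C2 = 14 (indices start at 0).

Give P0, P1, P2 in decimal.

P0 = 8, P1 = 12, P2 = 10

CFB decryption: P_i = C_i ⊕ E(K, C_{i−1}), with C_{−1} = IV.
P0: E(K, 4) = 0; 8 ⊕ 0 = 8.
P1: E(K, 8) = 12; 0 ⊕ 12 = 12.
P2: E(K, 0) = 4; 14 ⊕ 4 = 10.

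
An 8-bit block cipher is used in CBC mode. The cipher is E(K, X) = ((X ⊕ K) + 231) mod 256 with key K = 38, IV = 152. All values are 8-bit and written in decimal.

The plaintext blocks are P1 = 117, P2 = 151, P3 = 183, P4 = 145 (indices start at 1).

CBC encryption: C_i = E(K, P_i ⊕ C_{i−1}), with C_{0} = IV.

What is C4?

C1: P1 ⊕ 152 = 237; E(K, 237) = 178.
C2: P2 ⊕ 178 = 37; E(K, 37) = 234.
C3: P3 ⊕ 234 = 93; E(K, 93) = 98.
C4: P4 ⊕ 98 = 243; E(K, 243) = 188.

C4 = 188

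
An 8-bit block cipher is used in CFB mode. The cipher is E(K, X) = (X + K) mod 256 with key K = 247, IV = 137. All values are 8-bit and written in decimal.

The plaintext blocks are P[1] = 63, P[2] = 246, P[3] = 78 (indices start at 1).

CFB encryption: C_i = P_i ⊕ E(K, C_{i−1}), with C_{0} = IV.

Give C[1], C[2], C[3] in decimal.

C[1]: E(K, 137) = 128; 63 ⊕ 128 = 191.
C[2]: E(K, 191) = 182; 246 ⊕ 182 = 64.
C[3]: E(K, 64) = 55; 78 ⊕ 55 = 121.

C[1] = 191, C[2] = 64, C[3] = 121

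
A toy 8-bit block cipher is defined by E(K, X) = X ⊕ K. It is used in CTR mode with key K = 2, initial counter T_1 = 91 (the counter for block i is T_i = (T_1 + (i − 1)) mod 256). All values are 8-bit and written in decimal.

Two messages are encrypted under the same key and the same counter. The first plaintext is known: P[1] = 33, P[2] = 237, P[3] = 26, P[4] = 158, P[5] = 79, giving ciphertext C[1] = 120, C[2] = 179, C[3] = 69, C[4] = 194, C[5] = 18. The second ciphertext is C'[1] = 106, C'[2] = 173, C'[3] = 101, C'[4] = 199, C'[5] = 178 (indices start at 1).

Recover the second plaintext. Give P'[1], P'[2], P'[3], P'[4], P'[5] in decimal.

P'[1] = 51, P'[2] = 243, P'[3] = 58, P'[4] = 155, P'[5] = 239

In CTR with a reused counter, both messages share the same keystream S_i, so C_i ⊕ C'_i = P_i ⊕ P'_i and thus P'_i = P_i ⊕ C_i ⊕ C'_i.
P'[1]: 33 ⊕ 120 ⊕ 106 = 51.
P'[2]: 237 ⊕ 179 ⊕ 173 = 243.
P'[3]: 26 ⊕ 69 ⊕ 101 = 58.
P'[4]: 158 ⊕ 194 ⊕ 199 = 155.
P'[5]: 79 ⊕ 18 ⊕ 178 = 239.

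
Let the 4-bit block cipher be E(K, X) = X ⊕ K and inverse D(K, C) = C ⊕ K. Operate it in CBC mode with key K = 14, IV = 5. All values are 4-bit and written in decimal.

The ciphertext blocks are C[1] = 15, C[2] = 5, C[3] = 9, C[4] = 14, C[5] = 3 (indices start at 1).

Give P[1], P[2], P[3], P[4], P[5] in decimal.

P[1] = 4, P[2] = 4, P[3] = 2, P[4] = 9, P[5] = 3

CBC decryption: P_i = D(K, C_i) ⊕ C_{i−1}, with C_{0} = IV.
P[1]: D(K, 15) = 1; 1 ⊕ 5 = 4.
P[2]: D(K, 5) = 11; 11 ⊕ 15 = 4.
P[3]: D(K, 9) = 7; 7 ⊕ 5 = 2.
P[4]: D(K, 14) = 0; 0 ⊕ 9 = 9.
P[5]: D(K, 3) = 13; 13 ⊕ 14 = 3.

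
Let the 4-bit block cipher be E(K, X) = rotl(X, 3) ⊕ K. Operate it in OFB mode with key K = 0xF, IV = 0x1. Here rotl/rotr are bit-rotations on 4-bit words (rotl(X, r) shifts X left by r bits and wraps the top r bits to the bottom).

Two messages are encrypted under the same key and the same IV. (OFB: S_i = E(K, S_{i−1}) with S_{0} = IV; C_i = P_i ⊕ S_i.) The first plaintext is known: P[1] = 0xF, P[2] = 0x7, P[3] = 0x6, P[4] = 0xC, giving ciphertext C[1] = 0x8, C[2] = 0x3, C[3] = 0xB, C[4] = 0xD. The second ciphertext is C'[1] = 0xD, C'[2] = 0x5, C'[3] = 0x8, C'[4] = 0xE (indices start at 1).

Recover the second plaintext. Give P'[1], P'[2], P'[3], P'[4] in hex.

In OFB with a reused IV, both messages share the same keystream S_i, so C_i ⊕ C'_i = P_i ⊕ P'_i and thus P'_i = P_i ⊕ C_i ⊕ C'_i.
P'[1]: 0xF ⊕ 0x8 ⊕ 0xD = 0xA.
P'[2]: 0x7 ⊕ 0x3 ⊕ 0x5 = 0x1.
P'[3]: 0x6 ⊕ 0xB ⊕ 0x8 = 0x5.
P'[4]: 0xC ⊕ 0xD ⊕ 0xE = 0xF.

P'[1] = 0xA, P'[2] = 0x1, P'[3] = 0x5, P'[4] = 0xF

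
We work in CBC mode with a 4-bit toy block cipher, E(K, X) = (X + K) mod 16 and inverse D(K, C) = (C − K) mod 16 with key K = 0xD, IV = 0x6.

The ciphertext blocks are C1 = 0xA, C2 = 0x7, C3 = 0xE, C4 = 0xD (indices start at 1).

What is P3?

P3 = 0x6

CBC decryption: P_i = D(K, C_i) ⊕ C_{i−1}, with C_{0} = IV.
P3: D(K, 0xE) = 0x1; 0x1 ⊕ 0x7 = 0x6.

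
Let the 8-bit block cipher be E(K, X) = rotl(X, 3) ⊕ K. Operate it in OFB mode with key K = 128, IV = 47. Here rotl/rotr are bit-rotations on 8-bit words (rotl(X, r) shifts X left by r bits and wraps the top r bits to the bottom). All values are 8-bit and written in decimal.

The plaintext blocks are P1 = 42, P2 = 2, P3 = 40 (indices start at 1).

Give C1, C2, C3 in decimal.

OFB encryption: S_i = E(K, S_{i−1}) with S_{0} = IV; C_i = P_i ⊕ S_i.
C1: S = E(K, 47) = 249; 42 ⊕ 249 = 211.
C2: S = E(K, 249) = 79; 2 ⊕ 79 = 77.
C3: S = E(K, 79) = 250; 40 ⊕ 250 = 210.

C1 = 211, C2 = 77, C3 = 210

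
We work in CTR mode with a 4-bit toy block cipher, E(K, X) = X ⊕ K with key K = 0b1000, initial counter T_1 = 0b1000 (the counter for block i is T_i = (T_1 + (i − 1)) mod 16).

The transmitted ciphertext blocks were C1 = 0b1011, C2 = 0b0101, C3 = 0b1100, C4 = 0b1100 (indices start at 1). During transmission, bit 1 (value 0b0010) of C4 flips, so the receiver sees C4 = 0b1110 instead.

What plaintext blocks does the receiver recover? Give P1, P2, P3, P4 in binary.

CTR decryption: S_i = E(K, T_i) where T_i is the counter for block i; P_i = C_i ⊕ S_i.
Only C4 changed, to 0b1110. In CTR, a change in C_i flips the same bit in P_i only; the keystream is unaffected. Decrypting the received ciphertext:
P1: T = 0b1000, S = E(K, T) = 0b0000; 0b1011 ⊕ 0b0000 = 0b1011.
P2: T = 0b1001, S = E(K, T) = 0b0001; 0b0101 ⊕ 0b0001 = 0b0100.
P3: T = 0b1010, S = E(K, T) = 0b0010; 0b1100 ⊕ 0b0010 = 0b1110.
P4: T = 0b1011, S = E(K, T) = 0b0011; 0b1110 ⊕ 0b0011 = 0b1101.
Blocks that differ from the original plaintext: P4.

P1 = 0b1011, P2 = 0b0100, P3 = 0b1110, P4 = 0b1101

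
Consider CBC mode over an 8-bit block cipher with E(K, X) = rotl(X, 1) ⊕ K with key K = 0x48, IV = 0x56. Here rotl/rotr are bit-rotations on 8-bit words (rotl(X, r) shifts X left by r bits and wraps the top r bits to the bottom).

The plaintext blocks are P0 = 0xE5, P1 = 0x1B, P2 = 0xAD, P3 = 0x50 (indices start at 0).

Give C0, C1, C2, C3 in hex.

CBC encryption: C_i = E(K, P_i ⊕ C_{i−1}), with C_{−1} = IV.
C0: P0 ⊕ 0x56 = 0xB3; E(K, 0xB3) = 0x2F.
C1: P1 ⊕ 0x2F = 0x34; E(K, 0x34) = 0x20.
C2: P2 ⊕ 0x20 = 0x8D; E(K, 0x8D) = 0x53.
C3: P3 ⊕ 0x53 = 0x03; E(K, 0x03) = 0x4E.

C0 = 0x2F, C1 = 0x20, C2 = 0x53, C3 = 0x4E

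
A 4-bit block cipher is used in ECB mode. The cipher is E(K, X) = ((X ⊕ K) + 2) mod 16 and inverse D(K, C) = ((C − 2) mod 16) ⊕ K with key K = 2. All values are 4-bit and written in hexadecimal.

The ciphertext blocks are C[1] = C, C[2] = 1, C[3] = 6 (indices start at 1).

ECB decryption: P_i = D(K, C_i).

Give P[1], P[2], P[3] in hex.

P[1] = 8, P[2] = D, P[3] = 6

P[1]: D(K, C) = 8.
P[2]: D(K, 1) = D.
P[3]: D(K, 6) = 6.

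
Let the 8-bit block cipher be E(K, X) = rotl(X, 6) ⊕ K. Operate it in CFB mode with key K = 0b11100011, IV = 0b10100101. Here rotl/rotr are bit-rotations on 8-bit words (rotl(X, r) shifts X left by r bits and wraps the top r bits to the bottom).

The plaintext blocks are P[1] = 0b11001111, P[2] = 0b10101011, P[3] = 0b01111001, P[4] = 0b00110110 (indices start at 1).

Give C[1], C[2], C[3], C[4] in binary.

CFB encryption: C_i = P_i ⊕ E(K, C_{i−1}), with C_{0} = IV.
C[1]: E(K, 0b10100101) = 0b10001010; 0b11001111 ⊕ 0b10001010 = 0b01000101.
C[2]: E(K, 0b01000101) = 0b10110010; 0b10101011 ⊕ 0b10110010 = 0b00011001.
C[3]: E(K, 0b00011001) = 0b10100101; 0b01111001 ⊕ 0b10100101 = 0b11011100.
C[4]: E(K, 0b11011100) = 0b11010100; 0b00110110 ⊕ 0b11010100 = 0b11100010.

C[1] = 0b01000101, C[2] = 0b00011001, C[3] = 0b11011100, C[4] = 0b11100010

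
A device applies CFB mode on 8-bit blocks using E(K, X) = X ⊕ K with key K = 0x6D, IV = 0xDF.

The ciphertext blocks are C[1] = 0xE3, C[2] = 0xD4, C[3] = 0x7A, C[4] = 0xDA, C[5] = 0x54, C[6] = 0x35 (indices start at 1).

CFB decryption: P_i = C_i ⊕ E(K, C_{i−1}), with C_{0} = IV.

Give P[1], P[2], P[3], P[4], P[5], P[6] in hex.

P[1] = 0x51, P[2] = 0x5A, P[3] = 0xC3, P[4] = 0xCD, P[5] = 0xE3, P[6] = 0x0C

P[1]: E(K, 0xDF) = 0xB2; 0xE3 ⊕ 0xB2 = 0x51.
P[2]: E(K, 0xE3) = 0x8E; 0xD4 ⊕ 0x8E = 0x5A.
P[3]: E(K, 0xD4) = 0xB9; 0x7A ⊕ 0xB9 = 0xC3.
P[4]: E(K, 0x7A) = 0x17; 0xDA ⊕ 0x17 = 0xCD.
P[5]: E(K, 0xDA) = 0xB7; 0x54 ⊕ 0xB7 = 0xE3.
P[6]: E(K, 0x54) = 0x39; 0x35 ⊕ 0x39 = 0x0C.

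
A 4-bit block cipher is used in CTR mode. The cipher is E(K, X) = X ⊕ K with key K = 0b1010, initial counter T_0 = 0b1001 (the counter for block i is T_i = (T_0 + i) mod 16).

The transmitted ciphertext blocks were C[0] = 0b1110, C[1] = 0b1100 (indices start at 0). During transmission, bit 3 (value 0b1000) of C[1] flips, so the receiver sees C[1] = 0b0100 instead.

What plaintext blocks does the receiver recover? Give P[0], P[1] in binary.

P[0] = 0b1101, P[1] = 0b0100

CTR decryption: S_i = E(K, T_i) where T_i is the counter for block i; P_i = C_i ⊕ S_i.
Only C[1] changed, to 0b0100. In CTR, a change in C_i flips the same bit in P_i only; the keystream is unaffected. Decrypting the received ciphertext:
P[0]: T = 0b1001, S = E(K, T) = 0b0011; 0b1110 ⊕ 0b0011 = 0b1101.
P[1]: T = 0b1010, S = E(K, T) = 0b0000; 0b0100 ⊕ 0b0000 = 0b0100.
Blocks that differ from the original plaintext: P[1].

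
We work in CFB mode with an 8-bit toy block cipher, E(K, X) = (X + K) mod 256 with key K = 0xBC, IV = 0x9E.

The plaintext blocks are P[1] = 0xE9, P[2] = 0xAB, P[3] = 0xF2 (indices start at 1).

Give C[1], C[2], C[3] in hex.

C[1] = 0xB3, C[2] = 0xC4, C[3] = 0x72

CFB encryption: C_i = P_i ⊕ E(K, C_{i−1}), with C_{0} = IV.
C[1]: E(K, 0x9E) = 0x5A; 0xE9 ⊕ 0x5A = 0xB3.
C[2]: E(K, 0xB3) = 0x6F; 0xAB ⊕ 0x6F = 0xC4.
C[3]: E(K, 0xC4) = 0x80; 0xF2 ⊕ 0x80 = 0x72.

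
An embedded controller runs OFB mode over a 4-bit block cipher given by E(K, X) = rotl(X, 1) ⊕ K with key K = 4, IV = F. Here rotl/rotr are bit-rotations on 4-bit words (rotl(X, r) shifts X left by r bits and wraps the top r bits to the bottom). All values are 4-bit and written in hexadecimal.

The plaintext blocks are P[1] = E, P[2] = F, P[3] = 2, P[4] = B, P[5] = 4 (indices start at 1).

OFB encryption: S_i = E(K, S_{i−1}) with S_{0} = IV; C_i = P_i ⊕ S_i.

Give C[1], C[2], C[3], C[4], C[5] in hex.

C[1]: S = E(K, F) = B; E ⊕ B = 5.
C[2]: S = E(K, B) = 3; F ⊕ 3 = C.
C[3]: S = E(K, 3) = 2; 2 ⊕ 2 = 0.
C[4]: S = E(K, 2) = 0; B ⊕ 0 = B.
C[5]: S = E(K, 0) = 4; 4 ⊕ 4 = 0.

C[1] = 5, C[2] = C, C[3] = 0, C[4] = B, C[5] = 0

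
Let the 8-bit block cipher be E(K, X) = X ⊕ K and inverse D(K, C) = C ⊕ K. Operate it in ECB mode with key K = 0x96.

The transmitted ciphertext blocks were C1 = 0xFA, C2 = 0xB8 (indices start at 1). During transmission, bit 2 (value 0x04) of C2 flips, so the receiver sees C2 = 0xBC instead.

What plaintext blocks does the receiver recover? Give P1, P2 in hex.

ECB decryption: P_i = D(K, C_i).
Only C2 changed, to 0xBC. In ECB, a change in C_i affects only P_i. Decrypting the received ciphertext:
P1: D(K, 0xFA) = 0x6C.
P2: D(K, 0xBC) = 0x2A.
Blocks that differ from the original plaintext: P2.

P1 = 0x6C, P2 = 0x2A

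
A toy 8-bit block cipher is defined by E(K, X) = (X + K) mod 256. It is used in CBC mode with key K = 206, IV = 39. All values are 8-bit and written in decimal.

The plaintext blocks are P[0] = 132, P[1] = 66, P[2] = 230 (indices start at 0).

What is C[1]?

C[1] = 1

CBC encryption: C_i = E(K, P_i ⊕ C_{i−1}), with C_{−1} = IV.
C[0]: P[0] ⊕ 39 = 163; E(K, 163) = 113.
C[1]: P[1] ⊕ 113 = 51; E(K, 51) = 1.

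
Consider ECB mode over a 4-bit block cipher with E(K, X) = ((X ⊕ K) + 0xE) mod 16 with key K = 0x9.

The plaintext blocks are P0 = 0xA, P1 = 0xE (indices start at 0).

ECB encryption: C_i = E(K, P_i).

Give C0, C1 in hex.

C0 = 0x1, C1 = 0x5

C0: E(K, 0xA) = 0x1.
C1: E(K, 0xE) = 0x5.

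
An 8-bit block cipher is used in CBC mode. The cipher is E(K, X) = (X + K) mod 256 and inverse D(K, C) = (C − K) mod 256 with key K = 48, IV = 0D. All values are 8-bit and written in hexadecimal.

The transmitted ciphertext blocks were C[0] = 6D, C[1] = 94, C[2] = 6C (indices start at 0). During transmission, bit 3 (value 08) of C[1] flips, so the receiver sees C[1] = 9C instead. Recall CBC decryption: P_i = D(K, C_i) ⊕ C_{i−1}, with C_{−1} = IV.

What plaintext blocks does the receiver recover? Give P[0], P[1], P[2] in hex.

P[0] = 28, P[1] = 39, P[2] = B8

Only C[1] changed, to 9C. In CBC, a change in C_i garbles P_i and flips the same bit in P_{i+1}. Decrypting the received ciphertext:
P[0]: D(K, 6D) = 25; 25 ⊕ 0D = 28.
P[1]: D(K, 9C) = 54; 54 ⊕ 6D = 39.
P[2]: D(K, 6C) = 24; 24 ⊕ 9C = B8.
Blocks that differ from the original plaintext: P[1], P[2].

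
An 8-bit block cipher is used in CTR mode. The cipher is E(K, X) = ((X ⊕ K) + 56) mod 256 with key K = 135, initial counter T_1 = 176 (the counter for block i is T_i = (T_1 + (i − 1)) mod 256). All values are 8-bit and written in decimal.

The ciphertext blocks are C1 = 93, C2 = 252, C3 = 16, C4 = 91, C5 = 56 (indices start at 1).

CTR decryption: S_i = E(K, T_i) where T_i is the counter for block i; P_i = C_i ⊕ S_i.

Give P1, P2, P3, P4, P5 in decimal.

P1: T = 176, S = E(K, T) = 111; 93 ⊕ 111 = 50.
P2: T = 177, S = E(K, T) = 110; 252 ⊕ 110 = 146.
P3: T = 178, S = E(K, T) = 109; 16 ⊕ 109 = 125.
P4: T = 179, S = E(K, T) = 108; 91 ⊕ 108 = 55.
P5: T = 180, S = E(K, T) = 107; 56 ⊕ 107 = 83.

P1 = 50, P2 = 146, P3 = 125, P4 = 55, P5 = 83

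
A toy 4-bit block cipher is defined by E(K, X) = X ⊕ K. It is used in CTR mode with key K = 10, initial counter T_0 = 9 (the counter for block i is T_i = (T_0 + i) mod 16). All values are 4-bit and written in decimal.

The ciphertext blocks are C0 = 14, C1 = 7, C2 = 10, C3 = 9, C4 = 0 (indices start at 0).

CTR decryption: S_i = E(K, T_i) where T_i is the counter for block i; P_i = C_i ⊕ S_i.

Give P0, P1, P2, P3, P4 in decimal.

P0: T = 9, S = E(K, T) = 3; 14 ⊕ 3 = 13.
P1: T = 10, S = E(K, T) = 0; 7 ⊕ 0 = 7.
P2: T = 11, S = E(K, T) = 1; 10 ⊕ 1 = 11.
P3: T = 12, S = E(K, T) = 6; 9 ⊕ 6 = 15.
P4: T = 13, S = E(K, T) = 7; 0 ⊕ 7 = 7.

P0 = 13, P1 = 7, P2 = 11, P3 = 15, P4 = 7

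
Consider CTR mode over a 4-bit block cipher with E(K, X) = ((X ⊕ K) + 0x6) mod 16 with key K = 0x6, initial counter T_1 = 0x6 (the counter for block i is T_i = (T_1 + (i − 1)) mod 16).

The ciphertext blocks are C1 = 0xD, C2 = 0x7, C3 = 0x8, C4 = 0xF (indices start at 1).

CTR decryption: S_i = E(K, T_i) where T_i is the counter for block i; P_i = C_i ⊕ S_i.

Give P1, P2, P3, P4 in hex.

P1 = 0xB, P2 = 0x0, P3 = 0xC, P4 = 0xA

P1: T = 0x6, S = E(K, T) = 0x6; 0xD ⊕ 0x6 = 0xB.
P2: T = 0x7, S = E(K, T) = 0x7; 0x7 ⊕ 0x7 = 0x0.
P3: T = 0x8, S = E(K, T) = 0x4; 0x8 ⊕ 0x4 = 0xC.
P4: T = 0x9, S = E(K, T) = 0x5; 0xF ⊕ 0x5 = 0xA.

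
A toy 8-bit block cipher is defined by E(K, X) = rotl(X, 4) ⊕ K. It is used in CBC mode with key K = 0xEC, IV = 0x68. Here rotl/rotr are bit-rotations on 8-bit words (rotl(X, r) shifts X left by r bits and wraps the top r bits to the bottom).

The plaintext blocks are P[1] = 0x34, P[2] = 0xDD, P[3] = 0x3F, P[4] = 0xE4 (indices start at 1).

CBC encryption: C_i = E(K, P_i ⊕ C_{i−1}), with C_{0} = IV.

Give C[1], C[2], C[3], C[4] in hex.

C[1] = 0x29, C[2] = 0xA3, C[3] = 0x25, C[4] = 0xF0

C[1]: P[1] ⊕ 0x68 = 0x5C; E(K, 0x5C) = 0x29.
C[2]: P[2] ⊕ 0x29 = 0xF4; E(K, 0xF4) = 0xA3.
C[3]: P[3] ⊕ 0xA3 = 0x9C; E(K, 0x9C) = 0x25.
C[4]: P[4] ⊕ 0x25 = 0xC1; E(K, 0xC1) = 0xF0.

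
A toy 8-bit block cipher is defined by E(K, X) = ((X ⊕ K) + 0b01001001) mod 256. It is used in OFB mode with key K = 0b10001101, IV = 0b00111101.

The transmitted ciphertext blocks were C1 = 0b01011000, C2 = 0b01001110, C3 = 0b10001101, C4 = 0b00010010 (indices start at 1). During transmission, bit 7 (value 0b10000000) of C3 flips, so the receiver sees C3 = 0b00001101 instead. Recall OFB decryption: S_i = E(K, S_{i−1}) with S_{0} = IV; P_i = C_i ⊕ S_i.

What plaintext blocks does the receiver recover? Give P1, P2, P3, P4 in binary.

Only C3 changed, to 0b00001101. In OFB, a change in C_i flips the same bit in P_i only; the keystream is unaffected. Decrypting the received ciphertext:
P1: S = E(K, 0b00111101) = 0b11111001; 0b01011000 ⊕ 0b11111001 = 0b10100001.
P2: S = E(K, 0b11111001) = 0b10111101; 0b01001110 ⊕ 0b10111101 = 0b11110011.
P3: S = E(K, 0b10111101) = 0b01111001; 0b00001101 ⊕ 0b01111001 = 0b01110100.
P4: S = E(K, 0b01111001) = 0b00111101; 0b00010010 ⊕ 0b00111101 = 0b00101111.
Blocks that differ from the original plaintext: P3.

P1 = 0b10100001, P2 = 0b11110011, P3 = 0b01110100, P4 = 0b00101111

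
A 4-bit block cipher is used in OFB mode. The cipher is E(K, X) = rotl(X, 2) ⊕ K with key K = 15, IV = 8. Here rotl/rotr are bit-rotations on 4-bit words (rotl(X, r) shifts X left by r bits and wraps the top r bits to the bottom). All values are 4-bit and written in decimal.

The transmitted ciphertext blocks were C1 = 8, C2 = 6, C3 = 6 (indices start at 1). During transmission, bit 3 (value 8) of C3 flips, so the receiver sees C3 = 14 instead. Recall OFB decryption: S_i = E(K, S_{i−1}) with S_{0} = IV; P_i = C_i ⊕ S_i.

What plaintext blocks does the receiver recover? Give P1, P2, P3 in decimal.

P1 = 5, P2 = 14, P3 = 3

Only C3 changed, to 14. In OFB, a change in C_i flips the same bit in P_i only; the keystream is unaffected. Decrypting the received ciphertext:
P1: S = E(K, 8) = 13; 8 ⊕ 13 = 5.
P2: S = E(K, 13) = 8; 6 ⊕ 8 = 14.
P3: S = E(K, 8) = 13; 14 ⊕ 13 = 3.
Blocks that differ from the original plaintext: P3.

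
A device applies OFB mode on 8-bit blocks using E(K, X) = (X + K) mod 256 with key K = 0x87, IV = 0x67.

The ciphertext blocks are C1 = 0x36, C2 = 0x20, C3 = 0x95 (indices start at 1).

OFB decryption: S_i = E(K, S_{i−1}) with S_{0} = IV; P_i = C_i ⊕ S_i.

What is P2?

P2 = 0x55

P1: S = E(K, 0x67) = 0xEE; 0x36 ⊕ 0xEE = 0xD8.
P2: S = E(K, 0xEE) = 0x75; 0x20 ⊕ 0x75 = 0x55.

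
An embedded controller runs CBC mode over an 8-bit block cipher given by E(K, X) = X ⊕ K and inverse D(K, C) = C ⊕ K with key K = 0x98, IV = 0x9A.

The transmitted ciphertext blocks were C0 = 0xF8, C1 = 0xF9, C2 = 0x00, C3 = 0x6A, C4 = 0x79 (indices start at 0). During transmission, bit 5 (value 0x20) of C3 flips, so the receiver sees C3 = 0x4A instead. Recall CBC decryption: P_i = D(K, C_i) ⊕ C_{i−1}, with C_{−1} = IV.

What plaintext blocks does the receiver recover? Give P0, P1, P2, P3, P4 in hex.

Only C3 changed, to 0x4A. In CBC, a change in C_i garbles P_i and flips the same bit in P_{i+1}. Decrypting the received ciphertext:
P0: D(K, 0xF8) = 0x60; 0x60 ⊕ 0x9A = 0xFA.
P1: D(K, 0xF9) = 0x61; 0x61 ⊕ 0xF8 = 0x99.
P2: D(K, 0x00) = 0x98; 0x98 ⊕ 0xF9 = 0x61.
P3: D(K, 0x4A) = 0xD2; 0xD2 ⊕ 0x00 = 0xD2.
P4: D(K, 0x79) = 0xE1; 0xE1 ⊕ 0x4A = 0xAB.
Blocks that differ from the original plaintext: P3, P4.

P0 = 0xFA, P1 = 0x99, P2 = 0x61, P3 = 0xD2, P4 = 0xAB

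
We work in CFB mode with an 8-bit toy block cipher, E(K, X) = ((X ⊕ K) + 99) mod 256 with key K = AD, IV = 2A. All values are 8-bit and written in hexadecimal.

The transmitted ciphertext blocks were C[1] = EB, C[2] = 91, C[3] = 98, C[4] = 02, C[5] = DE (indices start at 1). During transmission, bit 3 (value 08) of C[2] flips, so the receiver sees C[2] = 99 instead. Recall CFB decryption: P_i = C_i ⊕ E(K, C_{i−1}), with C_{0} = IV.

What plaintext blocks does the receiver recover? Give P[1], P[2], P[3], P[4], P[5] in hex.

Only C[2] changed, to 99. In CFB, a change in C_i flips the same bit in P_i and garbles P_{i+1}. Decrypting the received ciphertext:
P[1]: E(K, 2A) = 20; EB ⊕ 20 = CB.
P[2]: E(K, EB) = DF; 99 ⊕ DF = 46.
P[3]: E(K, 99) = CD; 98 ⊕ CD = 55.
P[4]: E(K, 98) = CE; 02 ⊕ CE = CC.
P[5]: E(K, 02) = 48; DE ⊕ 48 = 96.
Blocks that differ from the original plaintext: P[2], P[3].

P[1] = CB, P[2] = 46, P[3] = 55, P[4] = CC, P[5] = 96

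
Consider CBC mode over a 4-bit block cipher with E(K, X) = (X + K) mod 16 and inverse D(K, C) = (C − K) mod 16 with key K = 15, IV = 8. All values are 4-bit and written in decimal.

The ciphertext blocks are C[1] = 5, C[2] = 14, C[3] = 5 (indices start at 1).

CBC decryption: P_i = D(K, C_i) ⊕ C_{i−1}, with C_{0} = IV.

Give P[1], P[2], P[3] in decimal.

P[1]: D(K, 5) = 6; 6 ⊕ 8 = 14.
P[2]: D(K, 14) = 15; 15 ⊕ 5 = 10.
P[3]: D(K, 5) = 6; 6 ⊕ 14 = 8.

P[1] = 14, P[2] = 10, P[3] = 8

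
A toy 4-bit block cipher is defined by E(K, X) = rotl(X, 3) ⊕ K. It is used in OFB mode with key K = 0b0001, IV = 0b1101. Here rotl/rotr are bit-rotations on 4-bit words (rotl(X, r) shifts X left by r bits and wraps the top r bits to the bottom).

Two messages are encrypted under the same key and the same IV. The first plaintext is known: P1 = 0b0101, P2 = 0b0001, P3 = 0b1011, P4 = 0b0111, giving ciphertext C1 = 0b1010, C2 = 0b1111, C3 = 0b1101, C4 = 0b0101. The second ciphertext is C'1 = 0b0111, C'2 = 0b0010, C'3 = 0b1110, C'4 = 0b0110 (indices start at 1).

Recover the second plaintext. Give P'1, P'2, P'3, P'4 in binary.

P'1 = 0b1000, P'2 = 0b1100, P'3 = 0b1000, P'4 = 0b0100

In OFB with a reused IV, both messages share the same keystream S_i, so C_i ⊕ C'_i = P_i ⊕ P'_i and thus P'_i = P_i ⊕ C_i ⊕ C'_i.
P'1: 0b0101 ⊕ 0b1010 ⊕ 0b0111 = 0b1000.
P'2: 0b0001 ⊕ 0b1111 ⊕ 0b0010 = 0b1100.
P'3: 0b1011 ⊕ 0b1101 ⊕ 0b1110 = 0b1000.
P'4: 0b0111 ⊕ 0b0101 ⊕ 0b0110 = 0b0100.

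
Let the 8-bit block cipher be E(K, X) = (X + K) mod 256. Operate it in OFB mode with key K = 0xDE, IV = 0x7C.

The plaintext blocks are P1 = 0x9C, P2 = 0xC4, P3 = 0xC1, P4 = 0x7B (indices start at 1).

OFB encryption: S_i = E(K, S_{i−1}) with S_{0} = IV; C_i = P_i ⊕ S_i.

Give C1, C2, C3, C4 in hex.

C1 = 0xC6, C2 = 0xFC, C3 = 0xD7, C4 = 0x8F

C1: S = E(K, 0x7C) = 0x5A; 0x9C ⊕ 0x5A = 0xC6.
C2: S = E(K, 0x5A) = 0x38; 0xC4 ⊕ 0x38 = 0xFC.
C3: S = E(K, 0x38) = 0x16; 0xC1 ⊕ 0x16 = 0xD7.
C4: S = E(K, 0x16) = 0xF4; 0x7B ⊕ 0xF4 = 0x8F.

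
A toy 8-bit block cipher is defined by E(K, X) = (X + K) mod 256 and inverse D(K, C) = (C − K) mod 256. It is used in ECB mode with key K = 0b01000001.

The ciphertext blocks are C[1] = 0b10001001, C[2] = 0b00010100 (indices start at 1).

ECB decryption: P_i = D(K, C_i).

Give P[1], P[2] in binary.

P[1] = 0b01001000, P[2] = 0b11010011

P[1]: D(K, 0b10001001) = 0b01001000.
P[2]: D(K, 0b00010100) = 0b11010011.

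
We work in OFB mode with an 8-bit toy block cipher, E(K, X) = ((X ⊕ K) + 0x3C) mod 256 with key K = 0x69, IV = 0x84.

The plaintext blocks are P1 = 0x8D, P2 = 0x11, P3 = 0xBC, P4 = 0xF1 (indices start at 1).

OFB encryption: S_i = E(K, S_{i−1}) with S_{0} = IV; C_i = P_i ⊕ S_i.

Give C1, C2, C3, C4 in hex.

C1 = 0xA4, C2 = 0x6D, C3 = 0xED, C4 = 0x85

C1: S = E(K, 0x84) = 0x29; 0x8D ⊕ 0x29 = 0xA4.
C2: S = E(K, 0x29) = 0x7C; 0x11 ⊕ 0x7C = 0x6D.
C3: S = E(K, 0x7C) = 0x51; 0xBC ⊕ 0x51 = 0xED.
C4: S = E(K, 0x51) = 0x74; 0xF1 ⊕ 0x74 = 0x85.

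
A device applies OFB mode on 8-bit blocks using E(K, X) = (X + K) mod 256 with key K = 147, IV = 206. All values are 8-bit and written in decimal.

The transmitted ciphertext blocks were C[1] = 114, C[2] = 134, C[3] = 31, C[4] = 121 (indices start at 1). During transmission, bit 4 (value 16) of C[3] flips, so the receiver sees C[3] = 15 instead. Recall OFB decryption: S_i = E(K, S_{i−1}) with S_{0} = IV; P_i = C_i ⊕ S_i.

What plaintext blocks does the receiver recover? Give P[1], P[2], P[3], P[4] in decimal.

P[1] = 19, P[2] = 114, P[3] = 136, P[4] = 99

Only C[3] changed, to 15. In OFB, a change in C_i flips the same bit in P_i only; the keystream is unaffected. Decrypting the received ciphertext:
P[1]: S = E(K, 206) = 97; 114 ⊕ 97 = 19.
P[2]: S = E(K, 97) = 244; 134 ⊕ 244 = 114.
P[3]: S = E(K, 244) = 135; 15 ⊕ 135 = 136.
P[4]: S = E(K, 135) = 26; 121 ⊕ 26 = 99.
Blocks that differ from the original plaintext: P[3].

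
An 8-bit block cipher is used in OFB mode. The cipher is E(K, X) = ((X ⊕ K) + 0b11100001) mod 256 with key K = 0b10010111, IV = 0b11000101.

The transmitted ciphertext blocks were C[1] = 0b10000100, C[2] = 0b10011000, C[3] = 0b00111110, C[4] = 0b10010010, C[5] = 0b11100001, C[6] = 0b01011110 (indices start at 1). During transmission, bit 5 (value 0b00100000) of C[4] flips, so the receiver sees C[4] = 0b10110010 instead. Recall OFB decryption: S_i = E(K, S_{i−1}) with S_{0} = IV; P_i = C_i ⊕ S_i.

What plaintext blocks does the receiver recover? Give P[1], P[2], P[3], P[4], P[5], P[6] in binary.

Only C[4] changed, to 0b10110010. In OFB, a change in C_i flips the same bit in P_i only; the keystream is unaffected. Decrypting the received ciphertext:
P[1]: S = E(K, 0b11000101) = 0b00110011; 0b10000100 ⊕ 0b00110011 = 0b10110111.
P[2]: S = E(K, 0b00110011) = 0b10000101; 0b10011000 ⊕ 0b10000101 = 0b00011101.
P[3]: S = E(K, 0b10000101) = 0b11110011; 0b00111110 ⊕ 0b11110011 = 0b11001101.
P[4]: S = E(K, 0b11110011) = 0b01000101; 0b10110010 ⊕ 0b01000101 = 0b11110111.
P[5]: S = E(K, 0b01000101) = 0b10110011; 0b11100001 ⊕ 0b10110011 = 0b01010010.
P[6]: S = E(K, 0b10110011) = 0b00000101; 0b01011110 ⊕ 0b00000101 = 0b01011011.
Blocks that differ from the original plaintext: P[4].

P[1] = 0b10110111, P[2] = 0b00011101, P[3] = 0b11001101, P[4] = 0b11110111, P[5] = 0b01010010, P[6] = 0b01011011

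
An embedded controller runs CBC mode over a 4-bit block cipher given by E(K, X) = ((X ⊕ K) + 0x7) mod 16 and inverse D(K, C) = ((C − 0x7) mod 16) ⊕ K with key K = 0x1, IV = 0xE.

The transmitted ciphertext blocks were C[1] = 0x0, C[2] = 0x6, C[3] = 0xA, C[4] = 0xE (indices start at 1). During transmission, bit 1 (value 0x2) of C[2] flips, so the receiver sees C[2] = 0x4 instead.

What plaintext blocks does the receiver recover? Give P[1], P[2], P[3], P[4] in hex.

CBC decryption: P_i = D(K, C_i) ⊕ C_{i−1}, with C_{0} = IV.
Only C[2] changed, to 0x4. In CBC, a change in C_i garbles P_i and flips the same bit in P_{i+1}. Decrypting the received ciphertext:
P[1]: D(K, 0x0) = 0x8; 0x8 ⊕ 0xE = 0x6.
P[2]: D(K, 0x4) = 0xC; 0xC ⊕ 0x0 = 0xC.
P[3]: D(K, 0xA) = 0x2; 0x2 ⊕ 0x4 = 0x6.
P[4]: D(K, 0xE) = 0x6; 0x6 ⊕ 0xA = 0xC.
Blocks that differ from the original plaintext: P[2], P[3].

P[1] = 0x6, P[2] = 0xC, P[3] = 0x6, P[4] = 0xC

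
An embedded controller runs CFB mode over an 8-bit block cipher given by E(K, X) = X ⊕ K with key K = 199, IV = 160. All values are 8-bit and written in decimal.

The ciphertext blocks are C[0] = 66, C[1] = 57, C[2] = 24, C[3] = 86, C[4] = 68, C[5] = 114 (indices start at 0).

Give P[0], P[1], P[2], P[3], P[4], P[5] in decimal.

P[0] = 37, P[1] = 188, P[2] = 230, P[3] = 137, P[4] = 213, P[5] = 241

CFB decryption: P_i = C_i ⊕ E(K, C_{i−1}), with C_{−1} = IV.
P[0]: E(K, 160) = 103; 66 ⊕ 103 = 37.
P[1]: E(K, 66) = 133; 57 ⊕ 133 = 188.
P[2]: E(K, 57) = 254; 24 ⊕ 254 = 230.
P[3]: E(K, 24) = 223; 86 ⊕ 223 = 137.
P[4]: E(K, 86) = 145; 68 ⊕ 145 = 213.
P[5]: E(K, 68) = 131; 114 ⊕ 131 = 241.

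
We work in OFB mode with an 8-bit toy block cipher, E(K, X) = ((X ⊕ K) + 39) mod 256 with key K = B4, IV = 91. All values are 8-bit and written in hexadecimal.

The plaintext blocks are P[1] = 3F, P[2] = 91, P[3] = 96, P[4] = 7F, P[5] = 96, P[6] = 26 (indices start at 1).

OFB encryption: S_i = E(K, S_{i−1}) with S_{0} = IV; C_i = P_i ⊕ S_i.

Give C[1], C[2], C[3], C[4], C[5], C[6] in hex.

C[1]: S = E(K, 91) = 5E; 3F ⊕ 5E = 61.
C[2]: S = E(K, 5E) = 23; 91 ⊕ 23 = B2.
C[3]: S = E(K, 23) = D0; 96 ⊕ D0 = 46.
C[4]: S = E(K, D0) = 9D; 7F ⊕ 9D = E2.
C[5]: S = E(K, 9D) = 62; 96 ⊕ 62 = F4.
C[6]: S = E(K, 62) = 0F; 26 ⊕ 0F = 29.

C[1] = 61, C[2] = B2, C[3] = 46, C[4] = E2, C[5] = F4, C[6] = 29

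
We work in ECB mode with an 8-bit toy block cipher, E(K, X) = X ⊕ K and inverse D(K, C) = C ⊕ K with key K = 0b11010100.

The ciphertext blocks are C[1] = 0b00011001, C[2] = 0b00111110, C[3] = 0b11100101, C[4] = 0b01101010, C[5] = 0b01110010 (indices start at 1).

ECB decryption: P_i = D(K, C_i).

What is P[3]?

P[3]: D(K, 0b11100101) = 0b00110001.

P[3] = 0b00110001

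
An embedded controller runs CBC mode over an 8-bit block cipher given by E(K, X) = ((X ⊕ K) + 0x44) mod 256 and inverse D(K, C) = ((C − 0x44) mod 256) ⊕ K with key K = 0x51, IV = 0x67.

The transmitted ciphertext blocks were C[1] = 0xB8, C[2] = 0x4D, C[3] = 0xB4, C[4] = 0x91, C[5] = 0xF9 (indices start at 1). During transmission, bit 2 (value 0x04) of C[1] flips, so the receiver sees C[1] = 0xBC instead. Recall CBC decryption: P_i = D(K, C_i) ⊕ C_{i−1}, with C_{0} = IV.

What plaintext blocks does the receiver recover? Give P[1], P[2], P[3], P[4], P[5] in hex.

Only C[1] changed, to 0xBC. In CBC, a change in C_i garbles P_i and flips the same bit in P_{i+1}. Decrypting the received ciphertext:
P[1]: D(K, 0xBC) = 0x29; 0x29 ⊕ 0x67 = 0x4E.
P[2]: D(K, 0x4D) = 0x58; 0x58 ⊕ 0xBC = 0xE4.
P[3]: D(K, 0xB4) = 0x21; 0x21 ⊕ 0x4D = 0x6C.
P[4]: D(K, 0x91) = 0x1C; 0x1C ⊕ 0xB4 = 0xA8.
P[5]: D(K, 0xF9) = 0xE4; 0xE4 ⊕ 0x91 = 0x75.
Blocks that differ from the original plaintext: P[1], P[2].

P[1] = 0x4E, P[2] = 0xE4, P[3] = 0x6C, P[4] = 0xA8, P[5] = 0x75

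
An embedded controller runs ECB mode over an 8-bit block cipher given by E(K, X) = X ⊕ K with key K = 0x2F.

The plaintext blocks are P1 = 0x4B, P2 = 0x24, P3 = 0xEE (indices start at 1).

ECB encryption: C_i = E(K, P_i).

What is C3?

C3 = 0xC1

C3: E(K, 0xEE) = 0xC1.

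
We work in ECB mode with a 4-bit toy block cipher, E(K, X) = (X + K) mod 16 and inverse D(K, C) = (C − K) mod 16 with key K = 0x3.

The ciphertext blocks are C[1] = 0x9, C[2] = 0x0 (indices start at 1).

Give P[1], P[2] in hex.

ECB decryption: P_i = D(K, C_i).
P[1]: D(K, 0x9) = 0x6.
P[2]: D(K, 0x0) = 0xD.

P[1] = 0x6, P[2] = 0xD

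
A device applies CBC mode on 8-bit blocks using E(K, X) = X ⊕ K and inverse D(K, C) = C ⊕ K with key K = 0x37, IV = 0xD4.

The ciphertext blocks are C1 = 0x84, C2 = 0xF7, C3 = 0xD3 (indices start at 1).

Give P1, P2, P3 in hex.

CBC decryption: P_i = D(K, C_i) ⊕ C_{i−1}, with C_{0} = IV.
P1: D(K, 0x84) = 0xB3; 0xB3 ⊕ 0xD4 = 0x67.
P2: D(K, 0xF7) = 0xC0; 0xC0 ⊕ 0x84 = 0x44.
P3: D(K, 0xD3) = 0xE4; 0xE4 ⊕ 0xF7 = 0x13.

P1 = 0x67, P2 = 0x44, P3 = 0x13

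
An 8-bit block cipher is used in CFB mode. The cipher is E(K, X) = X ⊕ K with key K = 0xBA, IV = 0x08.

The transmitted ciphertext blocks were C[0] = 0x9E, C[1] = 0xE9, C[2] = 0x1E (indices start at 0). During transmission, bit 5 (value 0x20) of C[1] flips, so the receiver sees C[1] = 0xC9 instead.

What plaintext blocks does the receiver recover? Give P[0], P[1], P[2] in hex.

P[0] = 0x2C, P[1] = 0xED, P[2] = 0x6D

CFB decryption: P_i = C_i ⊕ E(K, C_{i−1}), with C_{−1} = IV.
Only C[1] changed, to 0xC9. In CFB, a change in C_i flips the same bit in P_i and garbles P_{i+1}. Decrypting the received ciphertext:
P[0]: E(K, 0x08) = 0xB2; 0x9E ⊕ 0xB2 = 0x2C.
P[1]: E(K, 0x9E) = 0x24; 0xC9 ⊕ 0x24 = 0xED.
P[2]: E(K, 0xC9) = 0x73; 0x1E ⊕ 0x73 = 0x6D.
Blocks that differ from the original plaintext: P[1], P[2].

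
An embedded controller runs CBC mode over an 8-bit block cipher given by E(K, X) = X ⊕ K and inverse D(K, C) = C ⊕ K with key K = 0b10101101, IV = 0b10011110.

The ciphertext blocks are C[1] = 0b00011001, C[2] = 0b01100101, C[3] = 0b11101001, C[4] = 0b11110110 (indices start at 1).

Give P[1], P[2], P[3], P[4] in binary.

CBC decryption: P_i = D(K, C_i) ⊕ C_{i−1}, with C_{0} = IV.
P[1]: D(K, 0b00011001) = 0b10110100; 0b10110100 ⊕ 0b10011110 = 0b00101010.
P[2]: D(K, 0b01100101) = 0b11001000; 0b11001000 ⊕ 0b00011001 = 0b11010001.
P[3]: D(K, 0b11101001) = 0b01000100; 0b01000100 ⊕ 0b01100101 = 0b00100001.
P[4]: D(K, 0b11110110) = 0b01011011; 0b01011011 ⊕ 0b11101001 = 0b10110010.

P[1] = 0b00101010, P[2] = 0b11010001, P[3] = 0b00100001, P[4] = 0b10110010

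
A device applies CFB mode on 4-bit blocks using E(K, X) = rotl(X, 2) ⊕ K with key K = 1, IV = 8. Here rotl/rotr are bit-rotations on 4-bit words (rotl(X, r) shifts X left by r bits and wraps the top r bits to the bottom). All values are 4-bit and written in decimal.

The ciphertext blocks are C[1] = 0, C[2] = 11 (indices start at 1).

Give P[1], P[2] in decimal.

P[1] = 3, P[2] = 10

CFB decryption: P_i = C_i ⊕ E(K, C_{i−1}), with C_{0} = IV.
P[1]: E(K, 8) = 3; 0 ⊕ 3 = 3.
P[2]: E(K, 0) = 1; 11 ⊕ 1 = 10.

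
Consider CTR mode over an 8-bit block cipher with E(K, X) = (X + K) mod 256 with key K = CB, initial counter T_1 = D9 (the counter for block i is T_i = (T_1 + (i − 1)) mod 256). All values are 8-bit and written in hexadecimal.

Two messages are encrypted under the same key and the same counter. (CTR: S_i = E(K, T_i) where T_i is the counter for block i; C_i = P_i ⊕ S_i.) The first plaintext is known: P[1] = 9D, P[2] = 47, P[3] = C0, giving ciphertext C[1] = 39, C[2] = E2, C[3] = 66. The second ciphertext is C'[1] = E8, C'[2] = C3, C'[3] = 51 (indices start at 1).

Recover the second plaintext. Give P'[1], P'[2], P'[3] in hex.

In CTR with a reused counter, both messages share the same keystream S_i, so C_i ⊕ C'_i = P_i ⊕ P'_i and thus P'_i = P_i ⊕ C_i ⊕ C'_i.
P'[1]: 9D ⊕ 39 ⊕ E8 = 4C.
P'[2]: 47 ⊕ E2 ⊕ C3 = 66.
P'[3]: C0 ⊕ 66 ⊕ 51 = F7.

P'[1] = 4C, P'[2] = 66, P'[3] = F7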